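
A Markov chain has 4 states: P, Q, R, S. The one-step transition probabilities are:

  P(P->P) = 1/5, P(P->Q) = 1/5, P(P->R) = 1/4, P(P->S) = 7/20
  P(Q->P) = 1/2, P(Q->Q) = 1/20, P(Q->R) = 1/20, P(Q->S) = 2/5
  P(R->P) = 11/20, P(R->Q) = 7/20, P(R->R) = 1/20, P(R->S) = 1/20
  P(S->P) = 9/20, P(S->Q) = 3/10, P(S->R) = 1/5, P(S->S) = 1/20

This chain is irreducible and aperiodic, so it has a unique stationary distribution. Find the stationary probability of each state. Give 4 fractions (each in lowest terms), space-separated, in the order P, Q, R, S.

Answer: 108/283 1039/4811 781/4811 1155/4811

Derivation:
The stationary distribution satisfies pi = pi * P, i.e.:
  pi_P = 1/5*pi_P + 1/2*pi_Q + 11/20*pi_R + 9/20*pi_S
  pi_Q = 1/5*pi_P + 1/20*pi_Q + 7/20*pi_R + 3/10*pi_S
  pi_R = 1/4*pi_P + 1/20*pi_Q + 1/20*pi_R + 1/5*pi_S
  pi_S = 7/20*pi_P + 2/5*pi_Q + 1/20*pi_R + 1/20*pi_S
with normalization: pi_P + pi_Q + pi_R + pi_S = 1.

Using the first 3 balance equations plus normalization, the linear system A*pi = b is:
  [-4/5, 1/2, 11/20, 9/20] . pi = 0
  [1/5, -19/20, 7/20, 3/10] . pi = 0
  [1/4, 1/20, -19/20, 1/5] . pi = 0
  [1, 1, 1, 1] . pi = 1

Solving yields:
  pi_P = 108/283
  pi_Q = 1039/4811
  pi_R = 781/4811
  pi_S = 1155/4811

Verification (pi * P):
  108/283*1/5 + 1039/4811*1/2 + 781/4811*11/20 + 1155/4811*9/20 = 108/283 = pi_P  (ok)
  108/283*1/5 + 1039/4811*1/20 + 781/4811*7/20 + 1155/4811*3/10 = 1039/4811 = pi_Q  (ok)
  108/283*1/4 + 1039/4811*1/20 + 781/4811*1/20 + 1155/4811*1/5 = 781/4811 = pi_R  (ok)
  108/283*7/20 + 1039/4811*2/5 + 781/4811*1/20 + 1155/4811*1/20 = 1155/4811 = pi_S  (ok)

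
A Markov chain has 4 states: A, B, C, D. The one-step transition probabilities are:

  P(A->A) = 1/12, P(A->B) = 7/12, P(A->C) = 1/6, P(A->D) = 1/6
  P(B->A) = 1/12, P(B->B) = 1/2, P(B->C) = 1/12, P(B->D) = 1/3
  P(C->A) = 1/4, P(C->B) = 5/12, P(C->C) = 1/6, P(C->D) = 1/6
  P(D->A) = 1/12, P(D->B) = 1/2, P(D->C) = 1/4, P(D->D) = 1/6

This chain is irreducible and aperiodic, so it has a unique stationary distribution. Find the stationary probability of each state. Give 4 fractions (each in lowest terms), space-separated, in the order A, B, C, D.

The stationary distribution satisfies pi = pi * P, i.e.:
  pi_A = 1/12*pi_A + 1/12*pi_B + 1/4*pi_C + 1/12*pi_D
  pi_B = 7/12*pi_A + 1/2*pi_B + 5/12*pi_C + 1/2*pi_D
  pi_C = 1/6*pi_A + 1/12*pi_B + 1/6*pi_C + 1/4*pi_D
  pi_D = 1/6*pi_A + 1/3*pi_B + 1/6*pi_C + 1/6*pi_D
with normalization: pi_A + pi_B + pi_C + pi_D = 1.

Using the first 3 balance equations plus normalization, the linear system A*pi = b is:
  [-11/12, 1/12, 1/4, 1/12] . pi = 0
  [7/12, -1/2, 5/12, 1/2] . pi = 0
  [1/6, 1/12, -5/6, 1/4] . pi = 0
  [1, 1, 1, 1] . pi = 1

Solving yields:
  pi_A = 101/938
  pi_B = 233/469
  pi_C = 137/938
  pi_D = 117/469

Verification (pi * P):
  101/938*1/12 + 233/469*1/12 + 137/938*1/4 + 117/469*1/12 = 101/938 = pi_A  (ok)
  101/938*7/12 + 233/469*1/2 + 137/938*5/12 + 117/469*1/2 = 233/469 = pi_B  (ok)
  101/938*1/6 + 233/469*1/12 + 137/938*1/6 + 117/469*1/4 = 137/938 = pi_C  (ok)
  101/938*1/6 + 233/469*1/3 + 137/938*1/6 + 117/469*1/6 = 117/469 = pi_D  (ok)

Answer: 101/938 233/469 137/938 117/469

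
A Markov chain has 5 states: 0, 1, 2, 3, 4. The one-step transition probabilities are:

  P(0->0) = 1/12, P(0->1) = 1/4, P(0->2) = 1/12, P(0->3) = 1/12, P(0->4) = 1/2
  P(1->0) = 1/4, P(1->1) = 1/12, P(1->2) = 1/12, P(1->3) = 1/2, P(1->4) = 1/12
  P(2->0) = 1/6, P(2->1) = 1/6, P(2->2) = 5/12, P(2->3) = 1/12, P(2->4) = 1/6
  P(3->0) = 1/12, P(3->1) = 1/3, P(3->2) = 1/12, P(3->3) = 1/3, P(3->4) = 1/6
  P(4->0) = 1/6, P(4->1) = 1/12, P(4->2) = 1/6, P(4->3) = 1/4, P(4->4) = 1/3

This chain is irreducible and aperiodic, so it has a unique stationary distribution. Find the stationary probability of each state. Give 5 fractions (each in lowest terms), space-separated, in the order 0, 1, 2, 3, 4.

The stationary distribution satisfies pi = pi * P, i.e.:
  pi_0 = 1/12*pi_0 + 1/4*pi_1 + 1/6*pi_2 + 1/12*pi_3 + 1/6*pi_4
  pi_1 = 1/4*pi_0 + 1/12*pi_1 + 1/6*pi_2 + 1/3*pi_3 + 1/12*pi_4
  pi_2 = 1/12*pi_0 + 1/12*pi_1 + 5/12*pi_2 + 1/12*pi_3 + 1/6*pi_4
  pi_3 = 1/12*pi_0 + 1/2*pi_1 + 1/12*pi_2 + 1/3*pi_3 + 1/4*pi_4
  pi_4 = 1/2*pi_0 + 1/12*pi_1 + 1/6*pi_2 + 1/6*pi_3 + 1/3*pi_4
with normalization: pi_0 + pi_1 + pi_2 + pi_3 + pi_4 = 1.

Using the first 4 balance equations plus normalization, the linear system A*pi = b is:
  [-11/12, 1/4, 1/6, 1/12, 1/6] . pi = 0
  [1/4, -11/12, 1/6, 1/3, 1/12] . pi = 0
  [1/12, 1/12, -7/12, 1/12, 1/6] . pi = 0
  [1/12, 1/2, 1/12, -2/3, 1/4] . pi = 0
  [1, 1, 1, 1, 1] . pi = 1

Solving yields:
  pi_0 = 2053/13907
  pi_1 = 2616/13907
  pi_2 = 2156/13907
  pi_3 = 3741/13907
  pi_4 = 3341/13907

Verification (pi * P):
  2053/13907*1/12 + 2616/13907*1/4 + 2156/13907*1/6 + 3741/13907*1/12 + 3341/13907*1/6 = 2053/13907 = pi_0  (ok)
  2053/13907*1/4 + 2616/13907*1/12 + 2156/13907*1/6 + 3741/13907*1/3 + 3341/13907*1/12 = 2616/13907 = pi_1  (ok)
  2053/13907*1/12 + 2616/13907*1/12 + 2156/13907*5/12 + 3741/13907*1/12 + 3341/13907*1/6 = 2156/13907 = pi_2  (ok)
  2053/13907*1/12 + 2616/13907*1/2 + 2156/13907*1/12 + 3741/13907*1/3 + 3341/13907*1/4 = 3741/13907 = pi_3  (ok)
  2053/13907*1/2 + 2616/13907*1/12 + 2156/13907*1/6 + 3741/13907*1/6 + 3341/13907*1/3 = 3341/13907 = pi_4  (ok)

Answer: 2053/13907 2616/13907 2156/13907 3741/13907 3341/13907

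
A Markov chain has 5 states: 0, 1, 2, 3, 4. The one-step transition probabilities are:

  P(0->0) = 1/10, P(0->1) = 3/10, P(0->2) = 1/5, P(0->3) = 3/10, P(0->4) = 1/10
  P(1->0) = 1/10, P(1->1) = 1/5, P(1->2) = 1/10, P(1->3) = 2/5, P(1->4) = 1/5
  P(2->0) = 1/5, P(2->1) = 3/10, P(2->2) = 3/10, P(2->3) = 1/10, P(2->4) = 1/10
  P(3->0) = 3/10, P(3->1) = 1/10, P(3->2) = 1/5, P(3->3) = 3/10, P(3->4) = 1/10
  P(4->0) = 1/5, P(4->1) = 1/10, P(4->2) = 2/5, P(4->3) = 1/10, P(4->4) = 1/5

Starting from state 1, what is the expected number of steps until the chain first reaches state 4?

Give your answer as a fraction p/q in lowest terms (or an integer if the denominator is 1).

Let h_i = expected steps to first reach 4 from state i.
Boundary: h_4 = 0.
First-step equations for the other states:
  h_0 = 1 + 1/10*h_0 + 3/10*h_1 + 1/5*h_2 + 3/10*h_3 + 1/10*h_4
  h_1 = 1 + 1/10*h_0 + 1/5*h_1 + 1/10*h_2 + 2/5*h_3 + 1/5*h_4
  h_2 = 1 + 1/5*h_0 + 3/10*h_1 + 3/10*h_2 + 1/10*h_3 + 1/10*h_4
  h_3 = 1 + 3/10*h_0 + 1/10*h_1 + 1/5*h_2 + 3/10*h_3 + 1/10*h_4

Substituting h_4 = 0 and rearranging gives the linear system (I - Q) h = 1:
  [9/10, -3/10, -1/5, -3/10] . (h_0, h_1, h_2, h_3) = 1
  [-1/10, 4/5, -1/10, -2/5] . (h_0, h_1, h_2, h_3) = 1
  [-1/5, -3/10, 7/10, -1/10] . (h_0, h_1, h_2, h_3) = 1
  [-3/10, -1/10, -1/5, 7/10] . (h_0, h_1, h_2, h_3) = 1

Solving yields:
  h_0 = 2530/309
  h_1 = 2305/309
  h_2 = 840/103
  h_3 = 25/3

Starting state is 1, so the expected hitting time is h_1 = 2305/309.

Answer: 2305/309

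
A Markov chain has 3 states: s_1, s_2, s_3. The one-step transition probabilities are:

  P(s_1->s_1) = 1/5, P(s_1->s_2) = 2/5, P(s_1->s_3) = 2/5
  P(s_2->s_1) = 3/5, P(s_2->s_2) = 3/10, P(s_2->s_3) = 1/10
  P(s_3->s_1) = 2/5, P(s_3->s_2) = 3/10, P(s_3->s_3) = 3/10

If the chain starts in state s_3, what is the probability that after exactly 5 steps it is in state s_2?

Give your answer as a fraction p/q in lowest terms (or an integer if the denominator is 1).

Computing P^5 by repeated multiplication:
P^1 =
  s_1: [1/5, 2/5, 2/5]
  s_2: [3/5, 3/10, 1/10]
  s_3: [2/5, 3/10, 3/10]
P^2 =
  s_1: [11/25, 8/25, 6/25]
  s_2: [17/50, 9/25, 3/10]
  s_3: [19/50, 17/50, 7/25]
P^3 =
  s_1: [47/125, 43/125, 7/25]
  s_2: [101/250, 167/500, 131/500]
  s_3: [49/125, 169/500, 27/100]
P^4 =
  s_1: [246/625, 211/625, 168/625]
  s_2: [193/500, 851/2500, 171/625]
  s_3: [973/2500, 212/625, 679/2500]
P^5 =
  s_1: [243/625, 2121/6250, 1699/6250]
  s_2: [2443/6250, 1693/5000, 6763/25000]
  s_3: [39/100, 8473/25000, 6777/25000]

(P^5)[s_3 -> s_2] = 8473/25000

Answer: 8473/25000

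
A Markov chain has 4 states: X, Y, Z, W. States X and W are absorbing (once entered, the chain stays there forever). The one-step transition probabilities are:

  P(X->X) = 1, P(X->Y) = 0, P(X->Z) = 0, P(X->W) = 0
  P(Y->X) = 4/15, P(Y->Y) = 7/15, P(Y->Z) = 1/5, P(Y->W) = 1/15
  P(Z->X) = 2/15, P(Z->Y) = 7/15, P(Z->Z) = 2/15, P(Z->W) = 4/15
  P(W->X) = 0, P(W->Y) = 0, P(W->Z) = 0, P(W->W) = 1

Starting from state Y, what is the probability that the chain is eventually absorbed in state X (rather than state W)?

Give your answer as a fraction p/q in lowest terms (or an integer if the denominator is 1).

Answer: 58/83

Derivation:
Let a_i = P(absorbed in X | start in state i).
Boundary conditions: a_X = 1, a_W = 0.
For each transient state i, a_i = sum_j P(i->j) * a_j:
  a_Y = 4/15*a_X + 7/15*a_Y + 1/5*a_Z + 1/15*a_W
  a_Z = 2/15*a_X + 7/15*a_Y + 2/15*a_Z + 4/15*a_W

Substituting a_X = 1 and a_W = 0, rearrange to (I - Q) a = r where r[i] = P(i -> X):
  [8/15, -1/5] . (a_Y, a_Z) = 4/15
  [-7/15, 13/15] . (a_Y, a_Z) = 2/15

Solving yields:
  a_Y = 58/83
  a_Z = 44/83

Starting state is Y, so the absorption probability is a_Y = 58/83.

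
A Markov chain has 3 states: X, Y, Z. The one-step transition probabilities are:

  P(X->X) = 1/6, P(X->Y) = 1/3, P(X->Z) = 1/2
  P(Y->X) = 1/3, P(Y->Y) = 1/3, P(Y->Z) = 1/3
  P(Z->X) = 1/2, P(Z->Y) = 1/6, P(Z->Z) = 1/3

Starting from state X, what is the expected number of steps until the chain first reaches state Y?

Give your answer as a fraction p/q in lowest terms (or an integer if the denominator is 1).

Answer: 42/11

Derivation:
Let h_i = expected steps to first reach Y from state i.
Boundary: h_Y = 0.
First-step equations for the other states:
  h_X = 1 + 1/6*h_X + 1/3*h_Y + 1/2*h_Z
  h_Z = 1 + 1/2*h_X + 1/6*h_Y + 1/3*h_Z

Substituting h_Y = 0 and rearranging gives the linear system (I - Q) h = 1:
  [5/6, -1/2] . (h_X, h_Z) = 1
  [-1/2, 2/3] . (h_X, h_Z) = 1

Solving yields:
  h_X = 42/11
  h_Z = 48/11

Starting state is X, so the expected hitting time is h_X = 42/11.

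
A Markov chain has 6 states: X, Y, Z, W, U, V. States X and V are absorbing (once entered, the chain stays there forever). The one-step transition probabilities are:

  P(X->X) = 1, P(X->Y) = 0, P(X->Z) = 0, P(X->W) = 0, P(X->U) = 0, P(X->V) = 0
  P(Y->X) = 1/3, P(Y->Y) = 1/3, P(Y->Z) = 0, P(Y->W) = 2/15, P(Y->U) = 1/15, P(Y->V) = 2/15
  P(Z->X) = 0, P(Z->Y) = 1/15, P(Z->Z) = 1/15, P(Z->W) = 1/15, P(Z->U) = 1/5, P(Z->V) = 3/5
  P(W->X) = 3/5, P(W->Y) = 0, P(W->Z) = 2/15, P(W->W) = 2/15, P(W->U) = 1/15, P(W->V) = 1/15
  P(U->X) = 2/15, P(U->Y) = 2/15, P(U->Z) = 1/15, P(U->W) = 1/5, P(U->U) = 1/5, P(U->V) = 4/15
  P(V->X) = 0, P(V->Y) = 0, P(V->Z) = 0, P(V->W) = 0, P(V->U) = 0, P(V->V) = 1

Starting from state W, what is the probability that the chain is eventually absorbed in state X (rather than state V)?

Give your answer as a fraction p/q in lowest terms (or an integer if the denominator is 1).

Let a_i = P(absorbed in X | start in state i).
Boundary conditions: a_X = 1, a_V = 0.
For each transient state i, a_i = sum_j P(i->j) * a_j:
  a_Y = 1/3*a_X + 1/3*a_Y + 0*a_Z + 2/15*a_W + 1/15*a_U + 2/15*a_V
  a_Z = 0*a_X + 1/15*a_Y + 1/15*a_Z + 1/15*a_W + 1/5*a_U + 3/5*a_V
  a_W = 3/5*a_X + 0*a_Y + 2/15*a_Z + 2/15*a_W + 1/15*a_U + 1/15*a_V
  a_U = 2/15*a_X + 2/15*a_Y + 1/15*a_Z + 1/5*a_W + 1/5*a_U + 4/15*a_V

Substituting a_X = 1 and a_V = 0, rearrange to (I - Q) a = r where r[i] = P(i -> X):
  [2/3, 0, -2/15, -1/15] . (a_Y, a_Z, a_W, a_U) = 1/3
  [-1/15, 14/15, -1/15, -1/5] . (a_Y, a_Z, a_W, a_U) = 0
  [0, -2/15, 13/15, -1/15] . (a_Y, a_Z, a_W, a_U) = 3/5
  [-2/15, -1/15, -1/5, 4/5] . (a_Y, a_Z, a_W, a_U) = 2/15

Solving yields:
  a_Y = 127/181
  a_Z = 38/181
  a_W = 138/181
  a_U = 89/181

Starting state is W, so the absorption probability is a_W = 138/181.

Answer: 138/181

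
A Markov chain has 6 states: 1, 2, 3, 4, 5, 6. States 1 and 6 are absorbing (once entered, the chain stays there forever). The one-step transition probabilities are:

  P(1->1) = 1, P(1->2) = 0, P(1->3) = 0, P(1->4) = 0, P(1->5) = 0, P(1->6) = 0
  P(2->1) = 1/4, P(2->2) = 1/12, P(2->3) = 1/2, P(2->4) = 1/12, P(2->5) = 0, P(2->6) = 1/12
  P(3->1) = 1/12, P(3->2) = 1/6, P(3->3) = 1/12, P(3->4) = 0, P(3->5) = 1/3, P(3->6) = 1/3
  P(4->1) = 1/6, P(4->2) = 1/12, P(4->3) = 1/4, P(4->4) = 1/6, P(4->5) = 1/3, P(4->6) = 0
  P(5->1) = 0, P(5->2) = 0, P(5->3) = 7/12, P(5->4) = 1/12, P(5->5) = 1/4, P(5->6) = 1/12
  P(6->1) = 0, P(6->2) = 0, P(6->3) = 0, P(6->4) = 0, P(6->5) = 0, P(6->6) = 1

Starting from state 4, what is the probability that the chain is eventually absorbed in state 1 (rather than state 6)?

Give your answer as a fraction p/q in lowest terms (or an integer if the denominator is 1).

Let a_i = P(absorbed in 1 | start in state i).
Boundary conditions: a_1 = 1, a_6 = 0.
For each transient state i, a_i = sum_j P(i->j) * a_j:
  a_2 = 1/4*a_1 + 1/12*a_2 + 1/2*a_3 + 1/12*a_4 + 0*a_5 + 1/12*a_6
  a_3 = 1/12*a_1 + 1/6*a_2 + 1/12*a_3 + 0*a_4 + 1/3*a_5 + 1/3*a_6
  a_4 = 1/6*a_1 + 1/12*a_2 + 1/4*a_3 + 1/6*a_4 + 1/3*a_5 + 0*a_6
  a_5 = 0*a_1 + 0*a_2 + 7/12*a_3 + 1/12*a_4 + 1/4*a_5 + 1/12*a_6

Substituting a_1 = 1 and a_6 = 0, rearrange to (I - Q) a = r where r[i] = P(i -> 1):
  [11/12, -1/2, -1/12, 0] . (a_2, a_3, a_4, a_5) = 1/4
  [-1/6, 11/12, 0, -1/3] . (a_2, a_3, a_4, a_5) = 1/12
  [-1/12, -1/4, 5/6, -1/3] . (a_2, a_3, a_4, a_5) = 1/6
  [0, -7/12, -1/12, 3/4] . (a_2, a_3, a_4, a_5) = 0

Solving yields:
  a_2 = 389/851
  a_3 = 227/851
  a_4 = 364/851
  a_5 = 217/851

Starting state is 4, so the absorption probability is a_4 = 364/851.

Answer: 364/851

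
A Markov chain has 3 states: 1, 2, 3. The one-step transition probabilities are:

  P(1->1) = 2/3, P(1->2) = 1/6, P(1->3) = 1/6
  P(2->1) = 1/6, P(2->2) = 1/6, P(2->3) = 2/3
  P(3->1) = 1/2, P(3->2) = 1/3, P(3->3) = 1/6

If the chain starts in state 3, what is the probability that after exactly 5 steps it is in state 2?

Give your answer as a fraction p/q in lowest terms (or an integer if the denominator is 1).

Answer: 23/108

Derivation:
Computing P^5 by repeated multiplication:
P^1 =
  1: [2/3, 1/6, 1/6]
  2: [1/6, 1/6, 2/3]
  3: [1/2, 1/3, 1/6]
P^2 =
  1: [5/9, 7/36, 1/4]
  2: [17/36, 5/18, 1/4]
  3: [17/36, 7/36, 1/3]
P^3 =
  1: [19/36, 5/24, 19/72]
  2: [35/72, 5/24, 11/36]
  3: [37/72, 2/9, 19/72]
P^4 =
  1: [14/27, 91/432, 13/48]
  2: [221/432, 47/216, 13/48]
  3: [221/432, 91/432, 5/18]
P^5 =
  1: [223/432, 61/288, 235/864]
  2: [443/864, 61/288, 119/432]
  3: [445/864, 23/108, 235/864]

(P^5)[3 -> 2] = 23/108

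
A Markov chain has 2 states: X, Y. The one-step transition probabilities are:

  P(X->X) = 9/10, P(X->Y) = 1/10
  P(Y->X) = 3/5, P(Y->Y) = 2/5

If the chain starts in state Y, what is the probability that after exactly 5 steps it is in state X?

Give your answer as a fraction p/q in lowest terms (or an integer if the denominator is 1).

Answer: 42753/50000

Derivation:
Computing P^5 by repeated multiplication:
P^1 =
  X: [9/10, 1/10]
  Y: [3/5, 2/5]
P^2 =
  X: [87/100, 13/100]
  Y: [39/50, 11/50]
P^3 =
  X: [861/1000, 139/1000]
  Y: [417/500, 83/500]
P^4 =
  X: [8583/10000, 1417/10000]
  Y: [4251/5000, 749/5000]
P^5 =
  X: [85749/100000, 14251/100000]
  Y: [42753/50000, 7247/50000]

(P^5)[Y -> X] = 42753/50000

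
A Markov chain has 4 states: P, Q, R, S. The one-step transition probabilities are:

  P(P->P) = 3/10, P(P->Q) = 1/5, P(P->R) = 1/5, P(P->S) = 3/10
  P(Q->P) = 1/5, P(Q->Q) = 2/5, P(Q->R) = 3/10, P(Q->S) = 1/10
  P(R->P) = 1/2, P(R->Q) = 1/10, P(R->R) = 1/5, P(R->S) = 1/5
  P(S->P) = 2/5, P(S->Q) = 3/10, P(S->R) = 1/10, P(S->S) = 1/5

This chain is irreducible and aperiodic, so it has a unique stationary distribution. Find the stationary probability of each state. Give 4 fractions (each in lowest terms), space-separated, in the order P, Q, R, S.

Answer: 305/906 227/906 185/906 63/302

Derivation:
The stationary distribution satisfies pi = pi * P, i.e.:
  pi_P = 3/10*pi_P + 1/5*pi_Q + 1/2*pi_R + 2/5*pi_S
  pi_Q = 1/5*pi_P + 2/5*pi_Q + 1/10*pi_R + 3/10*pi_S
  pi_R = 1/5*pi_P + 3/10*pi_Q + 1/5*pi_R + 1/10*pi_S
  pi_S = 3/10*pi_P + 1/10*pi_Q + 1/5*pi_R + 1/5*pi_S
with normalization: pi_P + pi_Q + pi_R + pi_S = 1.

Using the first 3 balance equations plus normalization, the linear system A*pi = b is:
  [-7/10, 1/5, 1/2, 2/5] . pi = 0
  [1/5, -3/5, 1/10, 3/10] . pi = 0
  [1/5, 3/10, -4/5, 1/10] . pi = 0
  [1, 1, 1, 1] . pi = 1

Solving yields:
  pi_P = 305/906
  pi_Q = 227/906
  pi_R = 185/906
  pi_S = 63/302

Verification (pi * P):
  305/906*3/10 + 227/906*1/5 + 185/906*1/2 + 63/302*2/5 = 305/906 = pi_P  (ok)
  305/906*1/5 + 227/906*2/5 + 185/906*1/10 + 63/302*3/10 = 227/906 = pi_Q  (ok)
  305/906*1/5 + 227/906*3/10 + 185/906*1/5 + 63/302*1/10 = 185/906 = pi_R  (ok)
  305/906*3/10 + 227/906*1/10 + 185/906*1/5 + 63/302*1/5 = 63/302 = pi_S  (ok)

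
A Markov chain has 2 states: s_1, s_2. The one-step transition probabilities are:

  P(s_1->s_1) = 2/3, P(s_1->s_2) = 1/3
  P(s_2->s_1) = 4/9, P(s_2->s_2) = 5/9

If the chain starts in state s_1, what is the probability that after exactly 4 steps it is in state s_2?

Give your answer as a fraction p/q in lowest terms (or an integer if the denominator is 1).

Computing P^4 by repeated multiplication:
P^1 =
  s_1: [2/3, 1/3]
  s_2: [4/9, 5/9]
P^2 =
  s_1: [16/27, 11/27]
  s_2: [44/81, 37/81]
P^3 =
  s_1: [140/243, 103/243]
  s_2: [412/729, 317/729]
P^4 =
  s_1: [1252/2187, 935/2187]
  s_2: [3740/6561, 2821/6561]

(P^4)[s_1 -> s_2] = 935/2187

Answer: 935/2187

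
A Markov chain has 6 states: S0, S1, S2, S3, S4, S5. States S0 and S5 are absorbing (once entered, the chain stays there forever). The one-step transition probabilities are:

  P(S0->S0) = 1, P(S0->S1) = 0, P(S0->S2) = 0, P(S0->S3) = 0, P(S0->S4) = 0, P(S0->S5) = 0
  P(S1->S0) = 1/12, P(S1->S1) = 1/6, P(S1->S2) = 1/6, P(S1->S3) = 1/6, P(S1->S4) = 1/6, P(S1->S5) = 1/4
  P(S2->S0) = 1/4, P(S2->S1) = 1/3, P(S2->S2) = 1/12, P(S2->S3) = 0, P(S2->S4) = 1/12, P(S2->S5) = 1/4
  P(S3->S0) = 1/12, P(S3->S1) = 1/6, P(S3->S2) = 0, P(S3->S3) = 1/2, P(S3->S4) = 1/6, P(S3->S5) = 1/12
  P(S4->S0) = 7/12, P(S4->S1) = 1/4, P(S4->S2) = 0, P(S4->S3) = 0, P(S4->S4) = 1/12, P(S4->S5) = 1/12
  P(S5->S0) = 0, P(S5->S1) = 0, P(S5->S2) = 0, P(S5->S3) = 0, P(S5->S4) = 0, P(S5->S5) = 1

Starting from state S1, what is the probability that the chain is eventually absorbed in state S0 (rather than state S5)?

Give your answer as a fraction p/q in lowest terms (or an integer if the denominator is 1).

Let a_i = P(absorbed in S0 | start in state i).
Boundary conditions: a_S0 = 1, a_S5 = 0.
For each transient state i, a_i = sum_j P(i->j) * a_j:
  a_S1 = 1/12*a_S0 + 1/6*a_S1 + 1/6*a_S2 + 1/6*a_S3 + 1/6*a_S4 + 1/4*a_S5
  a_S2 = 1/4*a_S0 + 1/3*a_S1 + 1/12*a_S2 + 0*a_S3 + 1/12*a_S4 + 1/4*a_S5
  a_S3 = 1/12*a_S0 + 1/6*a_S1 + 0*a_S2 + 1/2*a_S3 + 1/6*a_S4 + 1/12*a_S5
  a_S4 = 7/12*a_S0 + 1/4*a_S1 + 0*a_S2 + 0*a_S3 + 1/12*a_S4 + 1/12*a_S5

Substituting a_S0 = 1 and a_S5 = 0, rearrange to (I - Q) a = r where r[i] = P(i -> S0):
  [5/6, -1/6, -1/6, -1/6] . (a_S1, a_S2, a_S3, a_S4) = 1/12
  [-1/3, 11/12, 0, -1/12] . (a_S1, a_S2, a_S3, a_S4) = 1/4
  [-1/6, 0, 1/2, -1/6] . (a_S1, a_S2, a_S3, a_S4) = 1/12
  [-1/4, 0, 0, 11/12] . (a_S1, a_S2, a_S3, a_S4) = 7/12

Solving yields:
  a_S1 = 670/1421
  a_S2 = 730/1421
  a_S3 = 235/406
  a_S4 = 1087/1421

Starting state is S1, so the absorption probability is a_S1 = 670/1421.

Answer: 670/1421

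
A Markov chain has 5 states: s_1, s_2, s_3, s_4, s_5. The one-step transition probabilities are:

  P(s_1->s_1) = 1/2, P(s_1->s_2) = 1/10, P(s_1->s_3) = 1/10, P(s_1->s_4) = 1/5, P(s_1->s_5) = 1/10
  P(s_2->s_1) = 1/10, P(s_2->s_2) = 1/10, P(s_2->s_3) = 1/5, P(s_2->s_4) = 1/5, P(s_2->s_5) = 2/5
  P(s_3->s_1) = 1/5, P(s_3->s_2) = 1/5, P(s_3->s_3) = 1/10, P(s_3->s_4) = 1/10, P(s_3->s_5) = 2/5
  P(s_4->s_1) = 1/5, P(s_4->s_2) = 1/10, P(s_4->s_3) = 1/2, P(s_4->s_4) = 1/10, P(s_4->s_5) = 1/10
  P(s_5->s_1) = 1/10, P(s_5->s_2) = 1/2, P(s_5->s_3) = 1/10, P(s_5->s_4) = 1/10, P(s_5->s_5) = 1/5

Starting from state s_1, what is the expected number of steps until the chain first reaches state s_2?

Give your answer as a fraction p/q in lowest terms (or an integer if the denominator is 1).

Answer: 10380/1889

Derivation:
Let h_i = expected steps to first reach s_2 from state i.
Boundary: h_s_2 = 0.
First-step equations for the other states:
  h_s_1 = 1 + 1/2*h_s_1 + 1/10*h_s_2 + 1/10*h_s_3 + 1/5*h_s_4 + 1/10*h_s_5
  h_s_3 = 1 + 1/5*h_s_1 + 1/5*h_s_2 + 1/10*h_s_3 + 1/10*h_s_4 + 2/5*h_s_5
  h_s_4 = 1 + 1/5*h_s_1 + 1/10*h_s_2 + 1/2*h_s_3 + 1/10*h_s_4 + 1/10*h_s_5
  h_s_5 = 1 + 1/10*h_s_1 + 1/2*h_s_2 + 1/10*h_s_3 + 1/10*h_s_4 + 1/5*h_s_5

Substituting h_s_2 = 0 and rearranging gives the linear system (I - Q) h = 1:
  [1/2, -1/10, -1/5, -1/10] . (h_s_1, h_s_3, h_s_4, h_s_5) = 1
  [-1/5, 9/10, -1/10, -2/5] . (h_s_1, h_s_3, h_s_4, h_s_5) = 1
  [-1/5, -1/2, 9/10, -1/10] . (h_s_1, h_s_3, h_s_4, h_s_5) = 1
  [-1/10, -1/10, -1/10, 4/5] . (h_s_1, h_s_3, h_s_4, h_s_5) = 1

Solving yields:
  h_s_1 = 10380/1889
  h_s_3 = 8070/1889
  h_s_4 = 9540/1889
  h_s_5 = 5860/1889

Starting state is s_1, so the expected hitting time is h_s_1 = 10380/1889.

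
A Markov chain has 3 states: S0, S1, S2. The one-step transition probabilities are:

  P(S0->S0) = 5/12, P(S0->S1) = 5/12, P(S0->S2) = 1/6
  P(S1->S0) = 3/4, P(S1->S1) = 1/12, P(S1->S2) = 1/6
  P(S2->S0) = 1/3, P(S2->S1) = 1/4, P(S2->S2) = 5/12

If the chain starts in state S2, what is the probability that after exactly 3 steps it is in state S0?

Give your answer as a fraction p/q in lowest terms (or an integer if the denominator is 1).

Answer: 833/1728

Derivation:
Computing P^3 by repeated multiplication:
P^1 =
  S0: [5/12, 5/12, 1/6]
  S1: [3/4, 1/12, 1/6]
  S2: [1/3, 1/4, 5/12]
P^2 =
  S0: [13/24, 1/4, 5/24]
  S1: [31/72, 13/36, 5/24]
  S2: [67/144, 19/72, 13/48]
P^3 =
  S0: [139/288, 43/144, 7/32]
  S1: [449/864, 113/432, 7/32]
  S2: [833/1728, 245/864, 15/64]

(P^3)[S2 -> S0] = 833/1728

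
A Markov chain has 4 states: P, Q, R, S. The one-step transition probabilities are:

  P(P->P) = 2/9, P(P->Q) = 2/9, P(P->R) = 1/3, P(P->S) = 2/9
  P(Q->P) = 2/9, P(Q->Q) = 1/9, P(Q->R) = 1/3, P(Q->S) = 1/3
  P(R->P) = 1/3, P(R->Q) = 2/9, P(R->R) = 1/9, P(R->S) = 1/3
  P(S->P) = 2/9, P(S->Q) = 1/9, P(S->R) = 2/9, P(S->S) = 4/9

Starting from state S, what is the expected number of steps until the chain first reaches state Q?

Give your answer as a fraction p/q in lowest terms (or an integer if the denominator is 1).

Answer: 801/131

Derivation:
Let h_i = expected steps to first reach Q from state i.
Boundary: h_Q = 0.
First-step equations for the other states:
  h_P = 1 + 2/9*h_P + 2/9*h_Q + 1/3*h_R + 2/9*h_S
  h_R = 1 + 1/3*h_P + 2/9*h_Q + 1/9*h_R + 1/3*h_S
  h_S = 1 + 2/9*h_P + 1/9*h_Q + 2/9*h_R + 4/9*h_S

Substituting h_Q = 0 and rearranging gives the linear system (I - Q) h = 1:
  [7/9, -1/3, -2/9] . (h_P, h_R, h_S) = 1
  [-1/3, 8/9, -1/3] . (h_P, h_R, h_S) = 1
  [-2/9, -2/9, 5/9] . (h_P, h_R, h_S) = 1

Solving yields:
  h_P = 702/131
  h_R = 711/131
  h_S = 801/131

Starting state is S, so the expected hitting time is h_S = 801/131.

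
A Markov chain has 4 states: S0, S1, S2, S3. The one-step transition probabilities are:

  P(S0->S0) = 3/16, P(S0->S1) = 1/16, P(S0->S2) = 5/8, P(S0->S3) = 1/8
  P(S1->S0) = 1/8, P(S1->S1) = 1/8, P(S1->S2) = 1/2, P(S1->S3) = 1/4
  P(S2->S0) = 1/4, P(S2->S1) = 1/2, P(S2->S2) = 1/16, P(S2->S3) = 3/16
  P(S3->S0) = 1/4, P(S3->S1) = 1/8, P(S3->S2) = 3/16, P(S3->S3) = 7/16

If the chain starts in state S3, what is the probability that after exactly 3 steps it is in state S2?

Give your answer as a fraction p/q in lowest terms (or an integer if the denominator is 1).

Computing P^3 by repeated multiplication:
P^1 =
  S0: [3/16, 1/16, 5/8, 1/8]
  S1: [1/8, 1/8, 1/2, 1/4]
  S2: [1/4, 1/2, 1/16, 3/16]
  S3: [1/4, 1/8, 3/16, 7/16]
P^2 =
  S0: [59/256, 89/256, 27/128, 27/128]
  S1: [29/128, 39/128, 7/32, 1/4]
  S2: [11/64, 17/128, 57/128, 1/4]
  S3: [7/32, 23/128, 5/16, 37/128]
P^3 =
  S0: [787/4096, 777/4096, 759/2048, 507/2048]
  S1: [405/2048, 395/2048, 363/1024, 261/1024]
  S2: [57/256, 9/32, 509/2048, 507/2048]
  S3: [219/1024, 117/512, 615/2048, 527/2048]

(P^3)[S3 -> S2] = 615/2048

Answer: 615/2048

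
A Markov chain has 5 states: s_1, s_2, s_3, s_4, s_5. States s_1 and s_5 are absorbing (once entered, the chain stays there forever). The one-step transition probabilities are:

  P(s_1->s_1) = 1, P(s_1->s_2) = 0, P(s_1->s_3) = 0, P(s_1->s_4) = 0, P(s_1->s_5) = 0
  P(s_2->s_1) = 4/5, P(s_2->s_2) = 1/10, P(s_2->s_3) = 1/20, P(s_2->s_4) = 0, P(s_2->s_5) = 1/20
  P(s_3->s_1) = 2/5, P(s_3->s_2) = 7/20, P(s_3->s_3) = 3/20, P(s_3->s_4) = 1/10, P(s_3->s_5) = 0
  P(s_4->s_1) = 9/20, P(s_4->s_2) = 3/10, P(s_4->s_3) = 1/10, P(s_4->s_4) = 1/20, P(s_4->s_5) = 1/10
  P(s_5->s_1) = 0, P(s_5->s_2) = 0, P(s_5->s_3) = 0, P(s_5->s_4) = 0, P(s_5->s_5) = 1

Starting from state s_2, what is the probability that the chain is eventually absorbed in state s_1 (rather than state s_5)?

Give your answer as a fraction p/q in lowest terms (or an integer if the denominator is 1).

Let a_i = P(absorbed in s_1 | start in state i).
Boundary conditions: a_s_1 = 1, a_s_5 = 0.
For each transient state i, a_i = sum_j P(i->j) * a_j:
  a_s_2 = 4/5*a_s_1 + 1/10*a_s_2 + 1/20*a_s_3 + 0*a_s_4 + 1/20*a_s_5
  a_s_3 = 2/5*a_s_1 + 7/20*a_s_2 + 3/20*a_s_3 + 1/10*a_s_4 + 0*a_s_5
  a_s_4 = 9/20*a_s_1 + 3/10*a_s_2 + 1/10*a_s_3 + 1/20*a_s_4 + 1/10*a_s_5

Substituting a_s_1 = 1 and a_s_5 = 0, rearrange to (I - Q) a = r where r[i] = P(i -> s_1):
  [9/10, -1/20, 0] . (a_s_2, a_s_3, a_s_4) = 4/5
  [-7/20, 17/20, -1/10] . (a_s_2, a_s_3, a_s_4) = 2/5
  [-3/10, -1/10, 19/20] . (a_s_2, a_s_3, a_s_4) = 9/20

Solving yields:
  a_s_2 = 5274/5597
  a_s_3 = 5380/5597
  a_s_4 = 4883/5597

Starting state is s_2, so the absorption probability is a_s_2 = 5274/5597.

Answer: 5274/5597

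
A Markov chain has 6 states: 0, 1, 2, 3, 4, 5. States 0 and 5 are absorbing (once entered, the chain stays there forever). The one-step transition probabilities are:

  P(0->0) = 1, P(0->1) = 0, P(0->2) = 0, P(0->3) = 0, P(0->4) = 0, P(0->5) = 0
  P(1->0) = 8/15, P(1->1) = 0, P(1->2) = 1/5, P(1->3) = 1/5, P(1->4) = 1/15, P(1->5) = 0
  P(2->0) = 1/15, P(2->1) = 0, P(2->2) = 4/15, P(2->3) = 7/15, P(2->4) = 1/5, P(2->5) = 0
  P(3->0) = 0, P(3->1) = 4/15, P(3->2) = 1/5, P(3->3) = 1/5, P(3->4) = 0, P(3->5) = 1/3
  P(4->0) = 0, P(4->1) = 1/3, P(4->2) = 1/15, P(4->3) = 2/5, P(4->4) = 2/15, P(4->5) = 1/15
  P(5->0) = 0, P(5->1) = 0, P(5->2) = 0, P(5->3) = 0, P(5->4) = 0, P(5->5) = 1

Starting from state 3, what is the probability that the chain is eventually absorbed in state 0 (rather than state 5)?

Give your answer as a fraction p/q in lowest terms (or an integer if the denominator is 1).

Answer: 1114/3157

Derivation:
Let a_i = P(absorbed in 0 | start in state i).
Boundary conditions: a_0 = 1, a_5 = 0.
For each transient state i, a_i = sum_j P(i->j) * a_j:
  a_1 = 8/15*a_0 + 0*a_1 + 1/5*a_2 + 1/5*a_3 + 1/15*a_4 + 0*a_5
  a_2 = 1/15*a_0 + 0*a_1 + 4/15*a_2 + 7/15*a_3 + 1/5*a_4 + 0*a_5
  a_3 = 0*a_0 + 4/15*a_1 + 1/5*a_2 + 1/5*a_3 + 0*a_4 + 1/3*a_5
  a_4 = 0*a_0 + 1/3*a_1 + 1/15*a_2 + 2/5*a_3 + 2/15*a_4 + 1/15*a_5

Substituting a_0 = 1 and a_5 = 0, rearrange to (I - Q) a = r where r[i] = P(i -> 0):
  [1, -1/5, -1/5, -1/15] . (a_1, a_2, a_3, a_4) = 8/15
  [0, 11/15, -7/15, -1/5] . (a_1, a_2, a_3, a_4) = 1/15
  [-4/15, -1/5, 4/5, 0] . (a_1, a_2, a_3, a_4) = 0
  [-1/3, -1/15, -2/5, 13/15] . (a_1, a_2, a_3, a_4) = 0

Solving yields:
  a_1 = 279/385
  a_2 = 1004/2255
  a_3 = 1114/3157
  a_4 = 1073/2255

Starting state is 3, so the absorption probability is a_3 = 1114/3157.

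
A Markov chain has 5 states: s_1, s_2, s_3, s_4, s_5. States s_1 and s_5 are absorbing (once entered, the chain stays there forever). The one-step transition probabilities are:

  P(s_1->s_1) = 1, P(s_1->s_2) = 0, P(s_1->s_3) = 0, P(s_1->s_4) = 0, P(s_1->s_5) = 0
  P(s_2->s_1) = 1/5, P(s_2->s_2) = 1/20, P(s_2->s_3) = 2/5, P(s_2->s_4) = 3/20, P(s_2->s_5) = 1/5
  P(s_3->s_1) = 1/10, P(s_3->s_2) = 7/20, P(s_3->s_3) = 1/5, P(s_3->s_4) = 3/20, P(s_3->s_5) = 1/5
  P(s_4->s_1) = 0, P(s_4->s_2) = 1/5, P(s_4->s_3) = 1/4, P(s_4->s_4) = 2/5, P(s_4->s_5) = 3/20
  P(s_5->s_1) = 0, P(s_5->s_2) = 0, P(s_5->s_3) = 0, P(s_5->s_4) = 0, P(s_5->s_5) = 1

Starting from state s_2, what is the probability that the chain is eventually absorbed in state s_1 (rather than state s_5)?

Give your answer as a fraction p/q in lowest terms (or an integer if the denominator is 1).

Let a_i = P(absorbed in s_1 | start in state i).
Boundary conditions: a_s_1 = 1, a_s_5 = 0.
For each transient state i, a_i = sum_j P(i->j) * a_j:
  a_s_2 = 1/5*a_s_1 + 1/20*a_s_2 + 2/5*a_s_3 + 3/20*a_s_4 + 1/5*a_s_5
  a_s_3 = 1/10*a_s_1 + 7/20*a_s_2 + 1/5*a_s_3 + 3/20*a_s_4 + 1/5*a_s_5
  a_s_4 = 0*a_s_1 + 1/5*a_s_2 + 1/4*a_s_3 + 2/5*a_s_4 + 3/20*a_s_5

Substituting a_s_1 = 1 and a_s_5 = 0, rearrange to (I - Q) a = r where r[i] = P(i -> s_1):
  [19/20, -2/5, -3/20] . (a_s_2, a_s_3, a_s_4) = 1/5
  [-7/20, 4/5, -3/20] . (a_s_2, a_s_3, a_s_4) = 1/10
  [-1/5, -1/4, 3/5] . (a_s_2, a_s_3, a_s_4) = 0

Solving yields:
  a_s_2 = 155/383
  a_s_3 = 136/383
  a_s_4 = 325/1149

Starting state is s_2, so the absorption probability is a_s_2 = 155/383.

Answer: 155/383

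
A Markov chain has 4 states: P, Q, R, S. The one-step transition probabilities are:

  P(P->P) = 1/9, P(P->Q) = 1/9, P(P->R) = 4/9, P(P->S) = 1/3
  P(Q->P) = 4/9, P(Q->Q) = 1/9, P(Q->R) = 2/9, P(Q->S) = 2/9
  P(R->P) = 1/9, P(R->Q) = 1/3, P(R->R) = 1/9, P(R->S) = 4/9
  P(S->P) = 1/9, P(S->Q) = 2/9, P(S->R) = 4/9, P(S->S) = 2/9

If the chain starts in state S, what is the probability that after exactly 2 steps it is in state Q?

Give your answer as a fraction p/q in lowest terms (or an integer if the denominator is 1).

Answer: 19/81

Derivation:
Computing P^2 by repeated multiplication:
P^1 =
  P: [1/9, 1/9, 4/9, 1/3]
  Q: [4/9, 1/9, 2/9, 2/9]
  R: [1/9, 1/3, 1/9, 4/9]
  S: [1/9, 2/9, 4/9, 2/9]
P^2 =
  P: [4/27, 20/81, 22/81, 1/3]
  Q: [4/27, 5/27, 28/81, 26/81]
  R: [2/9, 5/27, 1/3, 7/27]
  S: [5/27, 19/81, 20/81, 1/3]

(P^2)[S -> Q] = 19/81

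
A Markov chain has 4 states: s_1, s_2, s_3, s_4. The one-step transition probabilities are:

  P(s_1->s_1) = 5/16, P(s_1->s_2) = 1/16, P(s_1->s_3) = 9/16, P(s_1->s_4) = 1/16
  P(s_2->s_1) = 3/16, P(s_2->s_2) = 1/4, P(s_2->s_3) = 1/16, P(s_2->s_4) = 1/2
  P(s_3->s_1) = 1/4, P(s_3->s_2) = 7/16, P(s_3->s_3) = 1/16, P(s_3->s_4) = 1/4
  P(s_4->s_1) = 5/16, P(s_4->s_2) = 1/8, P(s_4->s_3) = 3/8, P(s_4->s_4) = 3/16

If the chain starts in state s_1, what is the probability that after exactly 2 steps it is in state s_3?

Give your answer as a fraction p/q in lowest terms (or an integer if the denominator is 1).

Computing P^2 by repeated multiplication:
P^1 =
  s_1: [5/16, 1/16, 9/16, 1/16]
  s_2: [3/16, 1/4, 1/16, 1/2]
  s_3: [1/4, 7/16, 1/16, 1/4]
  s_4: [5/16, 1/8, 3/8, 3/16]
P^2 =
  s_1: [69/256, 37/128, 61/256, 13/64]
  s_2: [71/256, 21/128, 5/16, 63/256]
  s_3: [65/256, 47/256, 17/64, 19/64]
  s_4: [35/128, 61/256, 71/256, 27/128]

(P^2)[s_1 -> s_3] = 61/256

Answer: 61/256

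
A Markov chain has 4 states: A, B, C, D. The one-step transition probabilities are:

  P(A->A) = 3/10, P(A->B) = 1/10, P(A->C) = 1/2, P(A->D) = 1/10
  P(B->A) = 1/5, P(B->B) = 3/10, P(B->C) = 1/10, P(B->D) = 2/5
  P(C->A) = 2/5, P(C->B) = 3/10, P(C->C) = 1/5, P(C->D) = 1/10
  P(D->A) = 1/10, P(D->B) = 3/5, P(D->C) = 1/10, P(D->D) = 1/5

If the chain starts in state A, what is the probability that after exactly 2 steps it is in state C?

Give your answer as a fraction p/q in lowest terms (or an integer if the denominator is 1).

Answer: 27/100

Derivation:
Computing P^2 by repeated multiplication:
P^1 =
  A: [3/10, 1/10, 1/2, 1/10]
  B: [1/5, 3/10, 1/10, 2/5]
  C: [2/5, 3/10, 1/5, 1/10]
  D: [1/10, 3/5, 1/10, 1/5]
P^2 =
  A: [8/25, 27/100, 27/100, 7/50]
  B: [1/5, 19/50, 19/100, 23/100]
  C: [27/100, 1/4, 7/25, 1/5]
  D: [21/100, 17/50, 3/20, 3/10]

(P^2)[A -> C] = 27/100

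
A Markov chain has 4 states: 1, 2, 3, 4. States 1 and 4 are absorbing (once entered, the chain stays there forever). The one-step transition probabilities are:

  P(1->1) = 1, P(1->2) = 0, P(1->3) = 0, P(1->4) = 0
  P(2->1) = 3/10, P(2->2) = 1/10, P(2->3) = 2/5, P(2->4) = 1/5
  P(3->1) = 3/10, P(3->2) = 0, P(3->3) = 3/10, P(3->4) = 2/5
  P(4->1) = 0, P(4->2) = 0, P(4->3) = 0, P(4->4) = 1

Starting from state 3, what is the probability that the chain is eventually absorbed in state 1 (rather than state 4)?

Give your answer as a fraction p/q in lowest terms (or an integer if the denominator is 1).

Answer: 3/7

Derivation:
Let a_i = P(absorbed in 1 | start in state i).
Boundary conditions: a_1 = 1, a_4 = 0.
For each transient state i, a_i = sum_j P(i->j) * a_j:
  a_2 = 3/10*a_1 + 1/10*a_2 + 2/5*a_3 + 1/5*a_4
  a_3 = 3/10*a_1 + 0*a_2 + 3/10*a_3 + 2/5*a_4

Substituting a_1 = 1 and a_4 = 0, rearrange to (I - Q) a = r where r[i] = P(i -> 1):
  [9/10, -2/5] . (a_2, a_3) = 3/10
  [0, 7/10] . (a_2, a_3) = 3/10

Solving yields:
  a_2 = 11/21
  a_3 = 3/7

Starting state is 3, so the absorption probability is a_3 = 3/7.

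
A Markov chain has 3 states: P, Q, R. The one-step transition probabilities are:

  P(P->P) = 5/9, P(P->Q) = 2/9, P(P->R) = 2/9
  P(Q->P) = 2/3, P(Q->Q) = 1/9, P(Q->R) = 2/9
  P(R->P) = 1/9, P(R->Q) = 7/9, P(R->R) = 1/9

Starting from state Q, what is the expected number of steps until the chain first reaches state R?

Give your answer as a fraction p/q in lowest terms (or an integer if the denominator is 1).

Let h_i = expected steps to first reach R from state i.
Boundary: h_R = 0.
First-step equations for the other states:
  h_P = 1 + 5/9*h_P + 2/9*h_Q + 2/9*h_R
  h_Q = 1 + 2/3*h_P + 1/9*h_Q + 2/9*h_R

Substituting h_R = 0 and rearranging gives the linear system (I - Q) h = 1:
  [4/9, -2/9] . (h_P, h_Q) = 1
  [-2/3, 8/9] . (h_P, h_Q) = 1

Solving yields:
  h_P = 9/2
  h_Q = 9/2

Starting state is Q, so the expected hitting time is h_Q = 9/2.

Answer: 9/2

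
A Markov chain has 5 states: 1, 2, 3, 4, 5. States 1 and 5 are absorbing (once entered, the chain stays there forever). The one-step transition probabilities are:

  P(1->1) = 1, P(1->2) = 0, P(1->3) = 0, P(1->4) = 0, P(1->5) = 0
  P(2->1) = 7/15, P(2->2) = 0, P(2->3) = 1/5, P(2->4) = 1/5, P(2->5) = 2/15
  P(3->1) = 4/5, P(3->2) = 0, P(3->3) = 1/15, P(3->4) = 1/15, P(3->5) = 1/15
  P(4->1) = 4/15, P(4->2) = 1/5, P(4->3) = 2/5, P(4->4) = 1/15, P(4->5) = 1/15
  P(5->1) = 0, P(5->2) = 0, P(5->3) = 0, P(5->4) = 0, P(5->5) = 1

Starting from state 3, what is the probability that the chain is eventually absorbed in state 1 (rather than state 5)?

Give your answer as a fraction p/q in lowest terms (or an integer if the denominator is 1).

Let a_i = P(absorbed in 1 | start in state i).
Boundary conditions: a_1 = 1, a_5 = 0.
For each transient state i, a_i = sum_j P(i->j) * a_j:
  a_2 = 7/15*a_1 + 0*a_2 + 1/5*a_3 + 1/5*a_4 + 2/15*a_5
  a_3 = 4/5*a_1 + 0*a_2 + 1/15*a_3 + 1/15*a_4 + 1/15*a_5
  a_4 = 4/15*a_1 + 1/5*a_2 + 2/5*a_3 + 1/15*a_4 + 1/15*a_5

Substituting a_1 = 1 and a_5 = 0, rearrange to (I - Q) a = r where r[i] = P(i -> 1):
  [1, -1/5, -1/5] . (a_2, a_3, a_4) = 7/15
  [0, 14/15, -1/15] . (a_2, a_3, a_4) = 4/5
  [-1/5, -2/5, 14/15] . (a_2, a_3, a_4) = 4/15

Solving yields:
  a_2 = 446/543
  a_3 = 831/905
  a_4 = 774/905

Starting state is 3, so the absorption probability is a_3 = 831/905.

Answer: 831/905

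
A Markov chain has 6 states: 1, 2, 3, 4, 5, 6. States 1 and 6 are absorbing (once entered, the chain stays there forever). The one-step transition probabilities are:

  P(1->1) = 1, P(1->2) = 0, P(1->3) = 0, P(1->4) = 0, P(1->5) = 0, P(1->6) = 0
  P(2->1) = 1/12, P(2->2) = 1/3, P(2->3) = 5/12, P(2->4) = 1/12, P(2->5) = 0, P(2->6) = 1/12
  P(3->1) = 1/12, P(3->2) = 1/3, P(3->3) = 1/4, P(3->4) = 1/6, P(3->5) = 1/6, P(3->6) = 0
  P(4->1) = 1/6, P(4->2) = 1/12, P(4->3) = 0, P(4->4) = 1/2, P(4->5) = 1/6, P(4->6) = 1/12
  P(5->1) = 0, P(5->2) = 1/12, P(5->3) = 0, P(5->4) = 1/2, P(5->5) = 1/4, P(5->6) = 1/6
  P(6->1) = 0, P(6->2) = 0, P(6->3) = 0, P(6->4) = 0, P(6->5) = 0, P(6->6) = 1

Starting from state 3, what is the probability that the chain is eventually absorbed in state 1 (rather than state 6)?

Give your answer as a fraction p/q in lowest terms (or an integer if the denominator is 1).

Answer: 219/371

Derivation:
Let a_i = P(absorbed in 1 | start in state i).
Boundary conditions: a_1 = 1, a_6 = 0.
For each transient state i, a_i = sum_j P(i->j) * a_j:
  a_2 = 1/12*a_1 + 1/3*a_2 + 5/12*a_3 + 1/12*a_4 + 0*a_5 + 1/12*a_6
  a_3 = 1/12*a_1 + 1/3*a_2 + 1/4*a_3 + 1/6*a_4 + 1/6*a_5 + 0*a_6
  a_4 = 1/6*a_1 + 1/12*a_2 + 0*a_3 + 1/2*a_4 + 1/6*a_5 + 1/12*a_6
  a_5 = 0*a_1 + 1/12*a_2 + 0*a_3 + 1/2*a_4 + 1/4*a_5 + 1/6*a_6

Substituting a_1 = 1 and a_6 = 0, rearrange to (I - Q) a = r where r[i] = P(i -> 1):
  [2/3, -5/12, -1/12, 0] . (a_2, a_3, a_4, a_5) = 1/12
  [-1/3, 3/4, -1/6, -1/6] . (a_2, a_3, a_4, a_5) = 1/12
  [-1/12, 0, 1/2, -1/6] . (a_2, a_3, a_4, a_5) = 1/6
  [-1/12, 0, -1/2, 3/4] . (a_2, a_3, a_4, a_5) = 0

Solving yields:
  a_2 = 30/53
  a_3 = 219/371
  a_4 = 214/371
  a_5 = 166/371

Starting state is 3, so the absorption probability is a_3 = 219/371.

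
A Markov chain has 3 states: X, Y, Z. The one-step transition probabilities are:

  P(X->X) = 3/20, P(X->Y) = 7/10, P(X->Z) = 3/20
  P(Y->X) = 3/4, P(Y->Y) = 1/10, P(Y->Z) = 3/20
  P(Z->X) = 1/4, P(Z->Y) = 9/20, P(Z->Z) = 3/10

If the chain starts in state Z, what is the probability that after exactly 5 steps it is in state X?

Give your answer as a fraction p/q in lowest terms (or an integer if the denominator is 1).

Computing P^5 by repeated multiplication:
P^1 =
  X: [3/20, 7/10, 3/20]
  Y: [3/4, 1/10, 3/20]
  Z: [1/4, 9/20, 3/10]
P^2 =
  X: [117/200, 97/400, 69/400]
  Y: [9/40, 241/400, 69/400]
  Z: [9/20, 71/200, 39/200]
P^3 =
  X: [1251/4000, 4091/8000, 1407/8000]
  Y: [423/800, 2363/8000, 1407/8000]
  Z: [153/400, 1753/4000, 717/4000]
P^4 =
  X: [37953/80000, 55873/160000, 28221/160000]
  Y: [5517/16000, 76609/160000, 28221/160000]
  Z: [3447/8000, 31379/80000, 14151/80000]
P^5 =
  X: [603459/1600000, 1428419/3200000, 564663/3200000]
  Y: [5823/12800, 1179587/3200000, 564663/3200000]
  Z: [12897/32000, 672697/1600000, 282453/1600000]

(P^5)[Z -> X] = 12897/32000

Answer: 12897/32000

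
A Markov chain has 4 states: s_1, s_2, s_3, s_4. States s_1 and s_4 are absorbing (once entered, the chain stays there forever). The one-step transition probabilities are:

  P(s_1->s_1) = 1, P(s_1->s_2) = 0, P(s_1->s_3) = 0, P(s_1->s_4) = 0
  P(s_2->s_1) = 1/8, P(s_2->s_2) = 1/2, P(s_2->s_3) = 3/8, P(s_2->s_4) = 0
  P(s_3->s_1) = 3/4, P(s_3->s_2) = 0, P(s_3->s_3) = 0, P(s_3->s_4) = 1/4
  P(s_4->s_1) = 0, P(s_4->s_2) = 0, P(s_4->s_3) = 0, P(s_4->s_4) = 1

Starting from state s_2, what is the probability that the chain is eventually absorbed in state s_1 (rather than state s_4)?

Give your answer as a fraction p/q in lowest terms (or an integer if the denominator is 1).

Let a_i = P(absorbed in s_1 | start in state i).
Boundary conditions: a_s_1 = 1, a_s_4 = 0.
For each transient state i, a_i = sum_j P(i->j) * a_j:
  a_s_2 = 1/8*a_s_1 + 1/2*a_s_2 + 3/8*a_s_3 + 0*a_s_4
  a_s_3 = 3/4*a_s_1 + 0*a_s_2 + 0*a_s_3 + 1/4*a_s_4

Substituting a_s_1 = 1 and a_s_4 = 0, rearrange to (I - Q) a = r where r[i] = P(i -> s_1):
  [1/2, -3/8] . (a_s_2, a_s_3) = 1/8
  [0, 1] . (a_s_2, a_s_3) = 3/4

Solving yields:
  a_s_2 = 13/16
  a_s_3 = 3/4

Starting state is s_2, so the absorption probability is a_s_2 = 13/16.

Answer: 13/16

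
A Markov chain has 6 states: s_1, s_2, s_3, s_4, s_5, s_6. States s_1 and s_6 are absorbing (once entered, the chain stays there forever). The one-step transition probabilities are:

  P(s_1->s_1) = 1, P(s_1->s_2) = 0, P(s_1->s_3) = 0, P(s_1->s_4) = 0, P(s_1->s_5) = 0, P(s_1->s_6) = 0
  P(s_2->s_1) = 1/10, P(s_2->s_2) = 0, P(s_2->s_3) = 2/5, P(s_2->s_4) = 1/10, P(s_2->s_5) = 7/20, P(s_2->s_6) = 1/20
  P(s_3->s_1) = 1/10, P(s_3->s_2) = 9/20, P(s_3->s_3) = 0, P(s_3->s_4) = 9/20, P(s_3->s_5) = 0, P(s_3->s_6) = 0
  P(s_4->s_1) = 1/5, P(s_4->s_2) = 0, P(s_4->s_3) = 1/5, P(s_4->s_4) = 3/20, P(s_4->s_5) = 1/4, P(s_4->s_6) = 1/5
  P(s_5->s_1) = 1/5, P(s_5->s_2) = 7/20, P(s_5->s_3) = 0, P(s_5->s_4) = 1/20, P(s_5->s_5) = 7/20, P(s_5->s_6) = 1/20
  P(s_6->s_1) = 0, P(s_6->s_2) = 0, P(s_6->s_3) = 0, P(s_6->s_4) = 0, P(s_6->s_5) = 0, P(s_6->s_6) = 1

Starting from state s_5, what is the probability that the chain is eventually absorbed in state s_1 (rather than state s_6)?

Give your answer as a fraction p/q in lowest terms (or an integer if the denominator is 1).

Let a_i = P(absorbed in s_1 | start in state i).
Boundary conditions: a_s_1 = 1, a_s_6 = 0.
For each transient state i, a_i = sum_j P(i->j) * a_j:
  a_s_2 = 1/10*a_s_1 + 0*a_s_2 + 2/5*a_s_3 + 1/10*a_s_4 + 7/20*a_s_5 + 1/20*a_s_6
  a_s_3 = 1/10*a_s_1 + 9/20*a_s_2 + 0*a_s_3 + 9/20*a_s_4 + 0*a_s_5 + 0*a_s_6
  a_s_4 = 1/5*a_s_1 + 0*a_s_2 + 1/5*a_s_3 + 3/20*a_s_4 + 1/4*a_s_5 + 1/5*a_s_6
  a_s_5 = 1/5*a_s_1 + 7/20*a_s_2 + 0*a_s_3 + 1/20*a_s_4 + 7/20*a_s_5 + 1/20*a_s_6

Substituting a_s_1 = 1 and a_s_6 = 0, rearrange to (I - Q) a = r where r[i] = P(i -> s_1):
  [1, -2/5, -1/10, -7/20] . (a_s_2, a_s_3, a_s_4, a_s_5) = 1/10
  [-9/20, 1, -9/20, 0] . (a_s_2, a_s_3, a_s_4, a_s_5) = 1/10
  [0, -1/5, 17/20, -1/4] . (a_s_2, a_s_3, a_s_4, a_s_5) = 1/5
  [-7/20, 0, -1/20, 13/20] . (a_s_2, a_s_3, a_s_4, a_s_5) = 1/5

Solving yields:
  a_s_2 = 2380/3457
  a_s_3 = 2365/3457
  a_s_4 = 6322/10371
  a_s_5 = 7522/10371

Starting state is s_5, so the absorption probability is a_s_5 = 7522/10371.

Answer: 7522/10371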